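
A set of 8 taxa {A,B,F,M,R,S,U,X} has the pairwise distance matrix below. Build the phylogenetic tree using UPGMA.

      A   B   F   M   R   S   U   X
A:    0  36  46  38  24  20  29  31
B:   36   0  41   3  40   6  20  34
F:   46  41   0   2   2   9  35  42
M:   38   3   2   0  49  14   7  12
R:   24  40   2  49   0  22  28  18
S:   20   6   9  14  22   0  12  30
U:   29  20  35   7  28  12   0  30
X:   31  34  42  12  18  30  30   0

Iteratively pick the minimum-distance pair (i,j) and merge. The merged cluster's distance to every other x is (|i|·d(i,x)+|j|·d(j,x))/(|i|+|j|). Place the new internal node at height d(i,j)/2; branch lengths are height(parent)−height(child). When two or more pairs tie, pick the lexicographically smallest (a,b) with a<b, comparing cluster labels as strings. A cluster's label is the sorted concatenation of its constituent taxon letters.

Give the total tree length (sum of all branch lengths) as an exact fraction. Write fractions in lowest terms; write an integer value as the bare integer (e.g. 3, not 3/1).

1. join F+M (d=2) ⇒ FM; edges |F|=1, |M|=1
  updated: d(A,FM)=42, d(B,FM)=22, d(FM,R)=51/2, d(FM,S)=23/2, d(FM,U)=21, d(FM,X)=27
2. join B+S (d=6) ⇒ BS; edges |B|=3, |S|=3
  updated: d(A,BS)=28, d(BS,FM)=67/4, d(BS,R)=31, d(BS,U)=16, d(BS,X)=32
3. join BS+U (d=16) ⇒ BSU; edges |BS|=5, |U|=8
  updated: d(A,BSU)=85/3, d(BSU,FM)=109/6, d(BSU,R)=30, d(BSU,X)=94/3
4. join R+X (d=18) ⇒ RX; edges |R|=9, |X|=9
  updated: d(A,RX)=55/2, d(BSU,RX)=92/3, d(FM,RX)=105/4
5. join BSU+FM (d=109/6) ⇒ BFMSU; edges |BSU|=13/12, |FM|=97/12
  updated: d(A,BFMSU)=169/5, d(BFMSU,RX)=289/10
6. join A+RX (d=55/2) ⇒ ARX; edges |A|=55/4, |RX|=19/4
  updated: d(ARX,BFMSU)=458/15
7. join ARX+BFMSU (d=458/15) ⇒ ABFMRSUX; edges |ARX|=91/60, |BFMSU|=371/60
final tree: ((A:55/4,(R:9,X:9):19/4):91/60,(((B:3,S:3):5,U:8):13/12,(F:1,M:1):97/12):371/60)
total length: 2231/30

2231/30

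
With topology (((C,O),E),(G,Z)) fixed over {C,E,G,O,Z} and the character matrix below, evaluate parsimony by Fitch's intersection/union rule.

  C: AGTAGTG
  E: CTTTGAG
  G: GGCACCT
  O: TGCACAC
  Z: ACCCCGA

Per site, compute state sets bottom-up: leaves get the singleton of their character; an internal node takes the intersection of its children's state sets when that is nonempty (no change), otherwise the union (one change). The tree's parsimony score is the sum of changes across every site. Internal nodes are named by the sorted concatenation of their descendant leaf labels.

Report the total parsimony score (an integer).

17

CO@0: {A} ∪ {T} = {A,T} (union, +1)
CEO@0: {A,T} ∪ {C} = {A,C,T} (union, +1)
GZ@0: {G} ∪ {A} = {A,G} (union, +1)
CEGOZ@0: {A,C,T} ∩ {A,G} = {A} (intersection, +0)
CO@1: {G} ∩ {G} = {G} (intersection, +0)
CEO@1: {G} ∪ {T} = {G,T} (union, +1)
GZ@1: {G} ∪ {C} = {C,G} (union, +1)
CEGOZ@1: {G,T} ∩ {C,G} = {G} (intersection, +0)
CO@2: {T} ∪ {C} = {C,T} (union, +1)
CEO@2: {C,T} ∩ {T} = {T} (intersection, +0)
GZ@2: {C} ∩ {C} = {C} (intersection, +0)
CEGOZ@2: {T} ∪ {C} = {C,T} (union, +1)
CO@3: {A} ∩ {A} = {A} (intersection, +0)
CEO@3: {A} ∪ {T} = {A,T} (union, +1)
GZ@3: {A} ∪ {C} = {A,C} (union, +1)
CEGOZ@3: {A,T} ∩ {A,C} = {A} (intersection, +0)
CO@4: {G} ∪ {C} = {C,G} (union, +1)
CEO@4: {C,G} ∩ {G} = {G} (intersection, +0)
GZ@4: {C} ∩ {C} = {C} (intersection, +0)
CEGOZ@4: {G} ∪ {C} = {C,G} (union, +1)
CO@5: {T} ∪ {A} = {A,T} (union, +1)
CEO@5: {A,T} ∩ {A} = {A} (intersection, +0)
GZ@5: {C} ∪ {G} = {C,G} (union, +1)
CEGOZ@5: {A} ∪ {C,G} = {A,C,G} (union, +1)
CO@6: {G} ∪ {C} = {C,G} (union, +1)
CEO@6: {C,G} ∩ {G} = {G} (intersection, +0)
GZ@6: {T} ∪ {A} = {A,T} (union, +1)
CEGOZ@6: {G} ∪ {A,T} = {A,G,T} (union, +1)
per-site changes: [3, 2, 2, 2, 2, 3, 3]; total = 17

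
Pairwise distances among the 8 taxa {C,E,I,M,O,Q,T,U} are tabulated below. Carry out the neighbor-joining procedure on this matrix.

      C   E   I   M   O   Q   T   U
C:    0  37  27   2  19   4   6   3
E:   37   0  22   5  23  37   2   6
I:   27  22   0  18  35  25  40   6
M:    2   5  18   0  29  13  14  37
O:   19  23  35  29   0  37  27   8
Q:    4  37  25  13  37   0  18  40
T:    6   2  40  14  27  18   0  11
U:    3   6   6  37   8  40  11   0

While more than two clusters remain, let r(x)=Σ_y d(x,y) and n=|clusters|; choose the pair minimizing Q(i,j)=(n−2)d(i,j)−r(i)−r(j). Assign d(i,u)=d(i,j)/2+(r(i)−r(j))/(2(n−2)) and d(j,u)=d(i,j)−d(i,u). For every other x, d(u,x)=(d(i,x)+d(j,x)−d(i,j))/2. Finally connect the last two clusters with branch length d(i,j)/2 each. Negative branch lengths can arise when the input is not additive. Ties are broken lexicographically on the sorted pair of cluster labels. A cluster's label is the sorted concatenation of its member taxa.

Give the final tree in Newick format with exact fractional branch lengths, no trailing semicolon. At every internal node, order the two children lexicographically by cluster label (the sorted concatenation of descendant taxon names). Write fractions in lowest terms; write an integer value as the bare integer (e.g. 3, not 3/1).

(((((C:-13/3,Q:25/3):157/32,M:19/32):227/32,((I:35/4,U:-11/4):265/48,O:623/48):175/32):165/32,E:17/16):15/32,T:15/32)

step 1: merge (C,Q) at d=4, Q=-248; branch lengths C→-13/3, Q→25/3; new cluster CQ
  updated: d(CQ,E)=35, d(CQ,I)=24, d(CQ,M)=11/2, d(CQ,O)=26, d(CQ,T)=10, d(CQ,U)=39/2
step 2: merge (I,U) at d=6, Q=-405/2; branch lengths I→35/4, U→-11/4; new cluster IU
  updated: d(CQ,IU)=75/4, d(E,IU)=11, d(IU,M)=49/2, d(IU,O)=37/2, d(IU,T)=45/2
step 3: merge (CQ,M) at d=11/2, Q=-605/4; branch lengths CQ→157/32, M→19/32; new cluster CMQ
  updated: d(CMQ,E)=69/4, d(CMQ,IU)=151/8, d(CMQ,O)=99/4, d(CMQ,T)=37/4
step 4: merge (IU,O) at d=37/2, Q=-869/8; branch lengths IU→265/48, O→623/48; new cluster IOU
  updated: d(CMQ,IOU)=201/16, d(E,IOU)=31/4, d(IOU,T)=31/2
step 5: merge (CMQ,IOU) at d=201/16, Q=-199/4; branch lengths CMQ→227/32, IOU→175/32; new cluster CIMOQU
  updated: d(CIMOQU,E)=199/32, d(CIMOQU,T)=195/32
step 6: merge (CIMOQU,E) at d=199/32, Q=-229/16; branch lengths CIMOQU→165/32, E→17/16; new cluster CEIMOQU
  updated: d(CEIMOQU,T)=15/16
step 7: merge (CEIMOQU,T) at d=15/16; branch lengths CEIMOQU→15/32, T→15/32; new cluster CEIMOQTU
final tree: (((((C:-13/3,Q:25/3):157/32,M:19/32):227/32,((I:35/4,U:-11/4):265/48,O:623/48):175/32):165/32,E:17/16):15/32,T:15/32)
total length: 1719/32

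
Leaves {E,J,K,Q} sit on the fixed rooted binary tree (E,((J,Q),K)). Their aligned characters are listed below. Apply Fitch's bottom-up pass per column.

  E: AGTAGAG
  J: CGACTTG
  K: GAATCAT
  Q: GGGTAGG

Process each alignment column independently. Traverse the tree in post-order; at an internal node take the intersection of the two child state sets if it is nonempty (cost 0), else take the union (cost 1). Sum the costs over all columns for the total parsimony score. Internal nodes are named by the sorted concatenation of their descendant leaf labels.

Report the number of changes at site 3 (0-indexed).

2

site 0, node JQ: J={C} ∪ Q={G} → {C,G} (+1)
site 0, node JKQ: JQ={C,G} ∩ K={G} → {G} (+0)
site 0, node EJKQ: E={A} ∪ JKQ={G} → {A,G} (+1)
site 1, node JQ: J={G} ∩ Q={G} → {G} (+0)
site 1, node JKQ: JQ={G} ∪ K={A} → {A,G} (+1)
site 1, node EJKQ: E={G} ∩ JKQ={A,G} → {G} (+0)
site 2, node JQ: J={A} ∪ Q={G} → {A,G} (+1)
site 2, node JKQ: JQ={A,G} ∩ K={A} → {A} (+0)
site 2, node EJKQ: E={T} ∪ JKQ={A} → {A,T} (+1)
site 3, node JQ: J={C} ∪ Q={T} → {C,T} (+1)
site 3, node JKQ: JQ={C,T} ∩ K={T} → {T} (+0)
site 3, node EJKQ: E={A} ∪ JKQ={T} → {A,T} (+1)
site 4, node JQ: J={T} ∪ Q={A} → {A,T} (+1)
site 4, node JKQ: JQ={A,T} ∪ K={C} → {A,C,T} (+1)
site 4, node EJKQ: E={G} ∪ JKQ={A,C,T} → {A,C,G,T} (+1)
site 5, node JQ: J={T} ∪ Q={G} → {G,T} (+1)
site 5, node JKQ: JQ={G,T} ∪ K={A} → {A,G,T} (+1)
site 5, node EJKQ: E={A} ∩ JKQ={A,G,T} → {A} (+0)
site 6, node JQ: J={G} ∩ Q={G} → {G} (+0)
site 6, node JKQ: JQ={G} ∪ K={T} → {G,T} (+1)
site 6, node EJKQ: E={G} ∩ JKQ={G,T} → {G} (+0)
per-site changes: [2, 1, 2, 2, 3, 2, 1]; total = 13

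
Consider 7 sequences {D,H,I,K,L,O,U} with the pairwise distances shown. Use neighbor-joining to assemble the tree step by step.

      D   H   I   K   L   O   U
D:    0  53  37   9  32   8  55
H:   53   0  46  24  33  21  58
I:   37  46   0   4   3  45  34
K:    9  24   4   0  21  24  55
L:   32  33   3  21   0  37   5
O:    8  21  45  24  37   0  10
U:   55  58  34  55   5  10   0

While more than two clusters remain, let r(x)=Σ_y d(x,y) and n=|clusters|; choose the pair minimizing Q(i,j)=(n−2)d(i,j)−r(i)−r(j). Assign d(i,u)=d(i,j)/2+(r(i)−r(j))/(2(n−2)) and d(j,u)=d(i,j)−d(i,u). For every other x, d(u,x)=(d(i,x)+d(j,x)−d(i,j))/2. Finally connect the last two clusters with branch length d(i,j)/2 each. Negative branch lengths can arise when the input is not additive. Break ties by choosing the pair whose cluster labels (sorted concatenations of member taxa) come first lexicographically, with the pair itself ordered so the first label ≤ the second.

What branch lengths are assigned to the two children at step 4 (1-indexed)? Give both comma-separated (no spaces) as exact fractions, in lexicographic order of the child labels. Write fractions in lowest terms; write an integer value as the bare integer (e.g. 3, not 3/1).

1. join L+U (d=5, Q=-323) ⇒ LU; edges |L|=-61/10, |U|=111/10
  updated: d(D,LU)=41, d(H,LU)=43, d(I,LU)=16, d(K,LU)=71/2, d(LU,O)=21
2. join I+LU (d=16, Q=-481/2) ⇒ ILU; edges |I|=111/16, |LU|=145/16
  updated: d(D,ILU)=31, d(H,ILU)=73/2, d(ILU,K)=47/4, d(ILU,O)=25
3. join D+O (d=8, Q=-155) ⇒ DO; edges |D|=47/6, |O|=1/6
  updated: d(DO,H)=33, d(DO,ILU)=24, d(DO,K)=25/2
4. join DO+H (d=33, Q=-97) ⇒ DHO; edges |DO|=21/2, |H|=45/2
  updated: d(DHO,ILU)=55/4, d(DHO,K)=7/4
5. join DHO+ILU (d=55/4, Q=-109/4) ⇒ DHILOU; edges |DHO|=15/8, |ILU|=95/8
  updated: d(DHILOU,K)=-1/8
6. join DHILOU+K (d=-1/8) ⇒ DHIKLOU; edges |DHILOU|=-1/16, |K|=-1/16
final tree: ((((D:47/6,O:1/6):21/2,H:45/2):15/8,(I:111/16,(L:-61/10,U:111/10):145/16):95/8):-1/16,K:-1/16)
total length: 605/8

21/2,45/2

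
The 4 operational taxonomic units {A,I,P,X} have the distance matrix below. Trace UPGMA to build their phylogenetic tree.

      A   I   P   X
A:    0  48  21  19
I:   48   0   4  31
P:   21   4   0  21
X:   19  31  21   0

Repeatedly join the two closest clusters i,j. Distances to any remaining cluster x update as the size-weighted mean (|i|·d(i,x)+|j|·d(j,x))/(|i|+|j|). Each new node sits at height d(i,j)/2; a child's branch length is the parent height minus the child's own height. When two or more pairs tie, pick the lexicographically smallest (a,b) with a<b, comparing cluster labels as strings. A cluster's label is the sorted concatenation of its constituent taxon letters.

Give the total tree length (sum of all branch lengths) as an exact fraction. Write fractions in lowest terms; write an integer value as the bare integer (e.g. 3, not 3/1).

167/4

1. join I+P (d=4) ⇒ IP; edges |I|=2, |P|=2
  updated: d(A,IP)=69/2, d(IP,X)=26
2. join A+X (d=19) ⇒ AX; edges |A|=19/2, |X|=19/2
  updated: d(AX,IP)=121/4
3. join AX+IP (d=121/4) ⇒ AIPX; edges |AX|=45/8, |IP|=105/8
final tree: ((A:19/2,X:19/2):45/8,(I:2,P:2):105/8)
total length: 167/4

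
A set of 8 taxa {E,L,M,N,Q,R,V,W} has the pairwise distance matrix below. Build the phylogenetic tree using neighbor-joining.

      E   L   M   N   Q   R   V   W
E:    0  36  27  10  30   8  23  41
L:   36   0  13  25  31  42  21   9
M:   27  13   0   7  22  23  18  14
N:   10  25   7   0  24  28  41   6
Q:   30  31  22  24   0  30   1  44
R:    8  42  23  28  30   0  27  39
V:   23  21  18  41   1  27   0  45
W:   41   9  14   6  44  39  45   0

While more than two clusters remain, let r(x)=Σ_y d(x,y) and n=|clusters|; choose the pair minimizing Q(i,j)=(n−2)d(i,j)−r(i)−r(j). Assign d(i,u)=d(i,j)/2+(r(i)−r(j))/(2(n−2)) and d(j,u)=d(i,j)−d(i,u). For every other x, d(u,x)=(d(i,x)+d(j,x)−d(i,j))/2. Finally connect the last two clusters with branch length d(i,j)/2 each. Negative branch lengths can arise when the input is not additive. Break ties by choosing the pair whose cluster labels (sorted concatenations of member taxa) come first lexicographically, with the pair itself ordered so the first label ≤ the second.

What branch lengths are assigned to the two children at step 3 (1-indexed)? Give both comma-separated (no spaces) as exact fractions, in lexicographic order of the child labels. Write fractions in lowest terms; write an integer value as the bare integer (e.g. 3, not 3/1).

39/4,53/4

step 1: merge (Q,V) at d=1, Q=-352; branch lengths Q→1, V→0; new cluster QV
  updated: d(E,QV)=26, d(L,QV)=51/2, d(M,QV)=39/2, d(N,QV)=32, d(QV,R)=28, d(QV,W)=44
step 2: merge (E,R) at d=8, Q=-276; branch lengths E→2, R→6; new cluster ER
  updated: d(ER,L)=35, d(ER,M)=21, d(ER,N)=15, d(ER,QV)=23, d(ER,W)=36
step 3: merge (ER,QV) at d=23, Q=-182; branch lengths ER→39/4, QV→53/4; new cluster EQRV
  updated: d(EQRV,L)=75/4, d(EQRV,M)=35/4, d(EQRV,N)=12, d(EQRV,W)=57/2
step 4: merge (L,W) at d=9, Q=-385/4; branch lengths L→47/8, W→25/8; new cluster LW
  updated: d(EQRV,LW)=153/8, d(LW,M)=9, d(LW,N)=11
step 5: merge (EQRV,M) at d=35/4, Q=-377/8; branch lengths EQRV→261/32, M→19/32; new cluster EMQRV
  updated: d(EMQRV,LW)=155/16, d(EMQRV,N)=41/8
step 6: merge (EMQRV,LW) at d=155/16, Q=-413/16; branch lengths EMQRV→61/32, LW→249/32; new cluster ELMQRVW
  updated: d(ELMQRVW,N)=103/32
step 7: merge (ELMQRVW,N) at d=103/32; branch lengths ELMQRVW→103/64, N→103/64; new cluster ELMNQRVW
final tree: (((((E:2,R:6):39/4,(Q:1,V:0):53/4):261/32,M:19/32):61/32,(L:47/8,W:25/8):249/32):103/64,N:103/64)
total length: 2005/32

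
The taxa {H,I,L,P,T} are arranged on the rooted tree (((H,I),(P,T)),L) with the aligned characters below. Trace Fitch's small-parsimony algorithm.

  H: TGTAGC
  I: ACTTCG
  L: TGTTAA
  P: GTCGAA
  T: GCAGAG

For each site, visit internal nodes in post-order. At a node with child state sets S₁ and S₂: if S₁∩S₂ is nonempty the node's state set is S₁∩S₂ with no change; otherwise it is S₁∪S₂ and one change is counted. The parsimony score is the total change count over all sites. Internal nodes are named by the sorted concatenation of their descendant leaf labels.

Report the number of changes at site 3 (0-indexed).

2

[col 0] HI: children H:{T}, I:{A} ∪→ {A,T}; cost 1
[col 0] PT: children P:{G}, T:{G} ∩→ {G}; cost 0
[col 0] HIPT: children HI:{A,T}, PT:{G} ∪→ {A,G,T}; cost 1
[col 0] HILPT: children HIPT:{A,G,T}, L:{T} ∩→ {T}; cost 0
[col 1] HI: children H:{G}, I:{C} ∪→ {C,G}; cost 1
[col 1] PT: children P:{T}, T:{C} ∪→ {C,T}; cost 1
[col 1] HIPT: children HI:{C,G}, PT:{C,T} ∩→ {C}; cost 0
[col 1] HILPT: children HIPT:{C}, L:{G} ∪→ {C,G}; cost 1
[col 2] HI: children H:{T}, I:{T} ∩→ {T}; cost 0
[col 2] PT: children P:{C}, T:{A} ∪→ {A,C}; cost 1
[col 2] HIPT: children HI:{T}, PT:{A,C} ∪→ {A,C,T}; cost 1
[col 2] HILPT: children HIPT:{A,C,T}, L:{T} ∩→ {T}; cost 0
[col 3] HI: children H:{A}, I:{T} ∪→ {A,T}; cost 1
[col 3] PT: children P:{G}, T:{G} ∩→ {G}; cost 0
[col 3] HIPT: children HI:{A,T}, PT:{G} ∪→ {A,G,T}; cost 1
[col 3] HILPT: children HIPT:{A,G,T}, L:{T} ∩→ {T}; cost 0
[col 4] HI: children H:{G}, I:{C} ∪→ {C,G}; cost 1
[col 4] PT: children P:{A}, T:{A} ∩→ {A}; cost 0
[col 4] HIPT: children HI:{C,G}, PT:{A} ∪→ {A,C,G}; cost 1
[col 4] HILPT: children HIPT:{A,C,G}, L:{A} ∩→ {A}; cost 0
[col 5] HI: children H:{C}, I:{G} ∪→ {C,G}; cost 1
[col 5] PT: children P:{A}, T:{G} ∪→ {A,G}; cost 1
[col 5] HIPT: children HI:{C,G}, PT:{A,G} ∩→ {G}; cost 0
[col 5] HILPT: children HIPT:{G}, L:{A} ∪→ {A,G}; cost 1
per-site changes: [2, 3, 2, 2, 2, 3]; total = 14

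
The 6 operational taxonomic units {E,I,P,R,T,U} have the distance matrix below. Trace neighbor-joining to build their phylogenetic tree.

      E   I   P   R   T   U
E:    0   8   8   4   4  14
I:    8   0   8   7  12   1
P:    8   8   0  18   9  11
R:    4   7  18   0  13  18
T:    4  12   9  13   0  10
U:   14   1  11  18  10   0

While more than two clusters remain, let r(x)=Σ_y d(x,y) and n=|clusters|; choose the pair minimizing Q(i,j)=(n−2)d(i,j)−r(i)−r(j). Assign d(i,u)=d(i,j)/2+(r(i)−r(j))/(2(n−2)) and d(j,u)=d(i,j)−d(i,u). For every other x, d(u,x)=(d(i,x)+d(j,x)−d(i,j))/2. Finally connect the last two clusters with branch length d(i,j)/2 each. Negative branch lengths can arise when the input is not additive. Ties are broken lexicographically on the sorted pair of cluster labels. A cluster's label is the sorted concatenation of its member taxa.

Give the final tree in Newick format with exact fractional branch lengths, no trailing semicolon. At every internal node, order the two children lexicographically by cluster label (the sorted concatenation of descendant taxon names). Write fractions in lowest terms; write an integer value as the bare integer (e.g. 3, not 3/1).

((((E:-17/12,R:65/12):55/16,T:49/16):35/16,(I:-7/4,U:11/4):71/16):73/32,P:73/32)

iteration 1: select I,U (d=1, Q=-86); attach at lengths (-7/4, 11/4); label the merged cluster IU
  updated: d(E,IU)=21/2, d(IU,P)=9, d(IU,R)=12, d(IU,T)=21/2
iteration 2: select E,R (d=4, Q=-123/2); attach at lengths (-17/12, 65/12); label the merged cluster ER
  updated: d(ER,IU)=37/4, d(ER,P)=11, d(ER,T)=13/2
iteration 3: select ER,T (d=13/2, Q=-159/4); attach at lengths (55/16, 49/16); label the merged cluster ERT
  updated: d(ERT,IU)=53/8, d(ERT,P)=27/4
iteration 4: select ERT,IU (d=53/8, Q=-179/8); attach at lengths (35/16, 71/16); label the merged cluster EIRTU
  updated: d(EIRTU,P)=73/16
iteration 5: select EIRTU,P (d=73/16); attach at lengths (73/32, 73/32); label the merged cluster EIPRTU
final tree: ((((E:-17/12,R:65/12):55/16,T:49/16):35/16,(I:-7/4,U:11/4):71/16):73/32,P:73/32)
total length: 363/16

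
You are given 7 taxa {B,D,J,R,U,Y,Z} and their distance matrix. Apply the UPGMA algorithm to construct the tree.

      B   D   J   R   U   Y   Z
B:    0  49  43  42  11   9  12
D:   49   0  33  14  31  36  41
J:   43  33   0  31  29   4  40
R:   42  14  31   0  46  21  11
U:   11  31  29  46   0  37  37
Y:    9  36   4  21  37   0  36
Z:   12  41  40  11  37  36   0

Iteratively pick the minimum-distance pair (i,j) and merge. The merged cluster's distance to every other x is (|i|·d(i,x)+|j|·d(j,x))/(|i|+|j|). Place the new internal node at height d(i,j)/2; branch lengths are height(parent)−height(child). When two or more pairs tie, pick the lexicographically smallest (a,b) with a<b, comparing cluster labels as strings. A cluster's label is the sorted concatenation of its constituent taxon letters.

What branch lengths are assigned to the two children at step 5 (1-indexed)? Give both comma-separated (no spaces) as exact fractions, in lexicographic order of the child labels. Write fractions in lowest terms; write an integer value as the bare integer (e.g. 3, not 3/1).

37/4,51/4

iteration 1: select J,Y (d=4); attach at lengths (2, 2); label the merged cluster JY
  updated: d(B,JY)=26, d(D,JY)=69/2, d(JY,R)=26, d(JY,U)=33, d(JY,Z)=38
iteration 2: select B,U (d=11); attach at lengths (11/2, 11/2); label the merged cluster BU
  updated: d(BU,D)=40, d(BU,JY)=59/2, d(BU,R)=44, d(BU,Z)=49/2
iteration 3: select R,Z (d=11); attach at lengths (11/2, 11/2); label the merged cluster RZ
  updated: d(BU,RZ)=137/4, d(D,RZ)=55/2, d(JY,RZ)=32
iteration 4: select D,RZ (d=55/2); attach at lengths (55/4, 33/4); label the merged cluster DRZ
  updated: d(BU,DRZ)=217/6, d(DRZ,JY)=197/6
iteration 5: select BU,JY (d=59/2); attach at lengths (37/4, 51/4); label the merged cluster BJUY
  updated: d(BJUY,DRZ)=69/2
iteration 6: select BJUY,DRZ (d=69/2); attach at lengths (5/2, 7/2); label the merged cluster BDJRUYZ
final tree: (((B:11/2,U:11/2):37/4,(J:2,Y:2):51/4):5/2,(D:55/4,(R:11/2,Z:11/2):33/4):7/2)
total length: 76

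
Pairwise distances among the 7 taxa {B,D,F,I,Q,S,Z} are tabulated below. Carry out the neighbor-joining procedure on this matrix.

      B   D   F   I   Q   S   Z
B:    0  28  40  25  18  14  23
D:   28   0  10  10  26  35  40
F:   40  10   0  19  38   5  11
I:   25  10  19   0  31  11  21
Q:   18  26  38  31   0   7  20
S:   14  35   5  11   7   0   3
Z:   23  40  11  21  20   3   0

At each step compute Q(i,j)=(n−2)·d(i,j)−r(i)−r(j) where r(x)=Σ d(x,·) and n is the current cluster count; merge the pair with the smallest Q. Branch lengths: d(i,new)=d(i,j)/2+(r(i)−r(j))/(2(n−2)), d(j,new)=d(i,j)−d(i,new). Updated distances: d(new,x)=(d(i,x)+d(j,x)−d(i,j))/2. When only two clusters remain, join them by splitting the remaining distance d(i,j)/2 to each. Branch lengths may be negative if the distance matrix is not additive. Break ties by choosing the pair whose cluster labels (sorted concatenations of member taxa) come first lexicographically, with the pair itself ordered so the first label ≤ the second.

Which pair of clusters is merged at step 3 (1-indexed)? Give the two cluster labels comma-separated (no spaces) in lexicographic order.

1. join D+F (d=10, Q=-222) ⇒ DF; edges |D|=38/5, |F|=12/5
  updated: d(B,DF)=29, d(DF,I)=19/2, d(DF,Q)=27, d(DF,S)=15, d(DF,Z)=41/2
2. join DF+I (d=19/2, Q=-321/2) ⇒ DFI; edges |DF|=83/16, |I|=69/16
  updated: d(B,DFI)=89/4, d(DFI,Q)=97/4, d(DFI,S)=33/4, d(DFI,Z)=16
3. join B+Q (d=18, Q=-185/2) ⇒ BQ; edges |B|=31/3, |Q|=23/3
  updated: d(BQ,DFI)=57/4, d(BQ,S)=3/2, d(BQ,Z)=25/2
4. join BQ+DFI (d=57/4, Q=-153/4) ⇒ BDFIQ; edges |BQ|=73/16, |DFI|=155/16
  updated: d(BDFIQ,S)=-9/4, d(BDFIQ,Z)=57/8
5. join BDFIQ+S (d=-9/4, Q=-63/8) ⇒ BDFIQS; edges |BDFIQ|=15/16, |S|=-51/16
  updated: d(BDFIQS,Z)=99/16
6. join BDFIQS+Z (d=99/16) ⇒ BDFIQSZ; edges |BDFIQS|=99/32, |Z|=99/32
final tree: ((((B:31/3,Q:23/3):73/16,((D:38/5,F:12/5):83/16,I:69/16):155/16):15/16,S:-51/16):99/32,Z:99/32)
total length: 891/16

B,Q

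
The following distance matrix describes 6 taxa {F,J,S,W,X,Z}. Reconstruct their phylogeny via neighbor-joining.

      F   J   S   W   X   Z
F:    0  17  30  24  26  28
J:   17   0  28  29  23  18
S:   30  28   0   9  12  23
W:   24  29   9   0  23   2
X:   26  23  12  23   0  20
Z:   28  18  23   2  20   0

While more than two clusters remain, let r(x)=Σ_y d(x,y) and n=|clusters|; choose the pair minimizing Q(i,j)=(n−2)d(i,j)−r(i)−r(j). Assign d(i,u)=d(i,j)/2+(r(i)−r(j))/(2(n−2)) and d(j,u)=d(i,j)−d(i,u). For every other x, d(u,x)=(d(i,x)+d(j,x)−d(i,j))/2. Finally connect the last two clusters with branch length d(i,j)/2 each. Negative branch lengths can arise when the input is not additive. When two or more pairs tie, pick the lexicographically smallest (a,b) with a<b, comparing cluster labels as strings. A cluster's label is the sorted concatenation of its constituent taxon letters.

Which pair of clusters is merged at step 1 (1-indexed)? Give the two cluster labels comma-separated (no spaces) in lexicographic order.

iteration 1: select F,J (d=17, Q=-172); attach at lengths (39/4, 29/4); label the merged cluster FJ
  updated: d(FJ,S)=41/2, d(FJ,W)=18, d(FJ,X)=16, d(FJ,Z)=29/2
iteration 2: select W,Z (d=2, Q=-211/2); attach at lengths (-1/4, 9/4); label the merged cluster WZ
  updated: d(FJ,WZ)=61/4, d(S,WZ)=15, d(WZ,X)=41/2
iteration 3: select FJ,WZ (d=61/4, Q=-72); attach at lengths (63/8, 59/8); label the merged cluster FJWZ
  updated: d(FJWZ,S)=81/8, d(FJWZ,X)=85/8
iteration 4: select FJWZ,S (d=81/8, Q=-131/4); attach at lengths (35/8, 23/4); label the merged cluster FJSWZ
  updated: d(FJSWZ,X)=25/4
iteration 5: select FJSWZ,X (d=25/4); attach at lengths (25/8, 25/8); label the merged cluster FJSWXZ
final tree: ((((F:39/4,J:29/4):63/8,(W:-1/4,Z:9/4):59/8):35/8,S:23/4):25/8,X:25/8)
total length: 405/8

F,J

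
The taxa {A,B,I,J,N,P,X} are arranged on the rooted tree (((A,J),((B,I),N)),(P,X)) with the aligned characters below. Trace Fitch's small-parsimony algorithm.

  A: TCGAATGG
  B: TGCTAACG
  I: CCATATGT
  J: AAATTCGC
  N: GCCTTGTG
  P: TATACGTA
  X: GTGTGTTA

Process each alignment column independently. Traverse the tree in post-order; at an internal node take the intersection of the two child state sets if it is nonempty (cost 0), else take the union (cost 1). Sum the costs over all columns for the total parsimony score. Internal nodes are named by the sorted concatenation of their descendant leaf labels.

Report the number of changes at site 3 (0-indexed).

site 0, node AJ: A={T} ∪ J={A} → {A,T} (+1)
site 0, node BI: B={T} ∪ I={C} → {C,T} (+1)
site 0, node BIN: BI={C,T} ∪ N={G} → {C,G,T} (+1)
site 0, node ABIJN: AJ={A,T} ∩ BIN={C,G,T} → {T} (+0)
site 0, node PX: P={T} ∪ X={G} → {G,T} (+1)
site 0, node ABIJNPX: ABIJN={T} ∩ PX={G,T} → {T} (+0)
site 1, node AJ: A={C} ∪ J={A} → {A,C} (+1)
site 1, node BI: B={G} ∪ I={C} → {C,G} (+1)
site 1, node BIN: BI={C,G} ∩ N={C} → {C} (+0)
site 1, node ABIJN: AJ={A,C} ∩ BIN={C} → {C} (+0)
site 1, node PX: P={A} ∪ X={T} → {A,T} (+1)
site 1, node ABIJNPX: ABIJN={C} ∪ PX={A,T} → {A,C,T} (+1)
site 2, node AJ: A={G} ∪ J={A} → {A,G} (+1)
site 2, node BI: B={C} ∪ I={A} → {A,C} (+1)
site 2, node BIN: BI={A,C} ∩ N={C} → {C} (+0)
site 2, node ABIJN: AJ={A,G} ∪ BIN={C} → {A,C,G} (+1)
site 2, node PX: P={T} ∪ X={G} → {G,T} (+1)
site 2, node ABIJNPX: ABIJN={A,C,G} ∩ PX={G,T} → {G} (+0)
site 3, node AJ: A={A} ∪ J={T} → {A,T} (+1)
site 3, node BI: B={T} ∩ I={T} → {T} (+0)
site 3, node BIN: BI={T} ∩ N={T} → {T} (+0)
site 3, node ABIJN: AJ={A,T} ∩ BIN={T} → {T} (+0)
site 3, node PX: P={A} ∪ X={T} → {A,T} (+1)
site 3, node ABIJNPX: ABIJN={T} ∩ PX={A,T} → {T} (+0)
site 4, node AJ: A={A} ∪ J={T} → {A,T} (+1)
site 4, node BI: B={A} ∩ I={A} → {A} (+0)
site 4, node BIN: BI={A} ∪ N={T} → {A,T} (+1)
site 4, node ABIJN: AJ={A,T} ∩ BIN={A,T} → {A,T} (+0)
site 4, node PX: P={C} ∪ X={G} → {C,G} (+1)
site 4, node ABIJNPX: ABIJN={A,T} ∪ PX={C,G} → {A,C,G,T} (+1)
site 5, node AJ: A={T} ∪ J={C} → {C,T} (+1)
site 5, node BI: B={A} ∪ I={T} → {A,T} (+1)
site 5, node BIN: BI={A,T} ∪ N={G} → {A,G,T} (+1)
site 5, node ABIJN: AJ={C,T} ∩ BIN={A,G,T} → {T} (+0)
site 5, node PX: P={G} ∪ X={T} → {G,T} (+1)
site 5, node ABIJNPX: ABIJN={T} ∩ PX={G,T} → {T} (+0)
site 6, node AJ: A={G} ∩ J={G} → {G} (+0)
site 6, node BI: B={C} ∪ I={G} → {C,G} (+1)
site 6, node BIN: BI={C,G} ∪ N={T} → {C,G,T} (+1)
site 6, node ABIJN: AJ={G} ∩ BIN={C,G,T} → {G} (+0)
site 6, node PX: P={T} ∩ X={T} → {T} (+0)
site 6, node ABIJNPX: ABIJN={G} ∪ PX={T} → {G,T} (+1)
site 7, node AJ: A={G} ∪ J={C} → {C,G} (+1)
site 7, node BI: B={G} ∪ I={T} → {G,T} (+1)
site 7, node BIN: BI={G,T} ∩ N={G} → {G} (+0)
site 7, node ABIJN: AJ={C,G} ∩ BIN={G} → {G} (+0)
site 7, node PX: P={A} ∩ X={A} → {A} (+0)
site 7, node ABIJNPX: ABIJN={G} ∪ PX={A} → {A,G} (+1)
per-site changes: [4, 4, 4, 2, 4, 4, 3, 3]; total = 28

2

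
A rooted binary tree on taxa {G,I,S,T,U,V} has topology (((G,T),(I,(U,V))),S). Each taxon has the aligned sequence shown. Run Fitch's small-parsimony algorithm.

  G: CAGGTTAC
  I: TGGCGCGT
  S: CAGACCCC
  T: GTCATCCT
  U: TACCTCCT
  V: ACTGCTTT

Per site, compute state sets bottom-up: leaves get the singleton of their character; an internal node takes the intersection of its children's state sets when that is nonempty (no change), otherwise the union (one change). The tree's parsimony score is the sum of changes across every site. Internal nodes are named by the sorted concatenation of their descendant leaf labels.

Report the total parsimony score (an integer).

site 0, node GT: G={C} ∪ T={G} → {C,G} (+1)
site 0, node UV: U={T} ∪ V={A} → {A,T} (+1)
site 0, node IUV: I={T} ∩ UV={A,T} → {T} (+0)
site 0, node GITUV: GT={C,G} ∪ IUV={T} → {C,G,T} (+1)
site 0, node GISTUV: GITUV={C,G,T} ∩ S={C} → {C} (+0)
site 1, node GT: G={A} ∪ T={T} → {A,T} (+1)
site 1, node UV: U={A} ∪ V={C} → {A,C} (+1)
site 1, node IUV: I={G} ∪ UV={A,C} → {A,C,G} (+1)
site 1, node GITUV: GT={A,T} ∩ IUV={A,C,G} → {A} (+0)
site 1, node GISTUV: GITUV={A} ∩ S={A} → {A} (+0)
site 2, node GT: G={G} ∪ T={C} → {C,G} (+1)
site 2, node UV: U={C} ∪ V={T} → {C,T} (+1)
site 2, node IUV: I={G} ∪ UV={C,T} → {C,G,T} (+1)
site 2, node GITUV: GT={C,G} ∩ IUV={C,G,T} → {C,G} (+0)
site 2, node GISTUV: GITUV={C,G} ∩ S={G} → {G} (+0)
site 3, node GT: G={G} ∪ T={A} → {A,G} (+1)
site 3, node UV: U={C} ∪ V={G} → {C,G} (+1)
site 3, node IUV: I={C} ∩ UV={C,G} → {C} (+0)
site 3, node GITUV: GT={A,G} ∪ IUV={C} → {A,C,G} (+1)
site 3, node GISTUV: GITUV={A,C,G} ∩ S={A} → {A} (+0)
site 4, node GT: G={T} ∩ T={T} → {T} (+0)
site 4, node UV: U={T} ∪ V={C} → {C,T} (+1)
site 4, node IUV: I={G} ∪ UV={C,T} → {C,G,T} (+1)
site 4, node GITUV: GT={T} ∩ IUV={C,G,T} → {T} (+0)
site 4, node GISTUV: GITUV={T} ∪ S={C} → {C,T} (+1)
site 5, node GT: G={T} ∪ T={C} → {C,T} (+1)
site 5, node UV: U={C} ∪ V={T} → {C,T} (+1)
site 5, node IUV: I={C} ∩ UV={C,T} → {C} (+0)
site 5, node GITUV: GT={C,T} ∩ IUV={C} → {C} (+0)
site 5, node GISTUV: GITUV={C} ∩ S={C} → {C} (+0)
site 6, node GT: G={A} ∪ T={C} → {A,C} (+1)
site 6, node UV: U={C} ∪ V={T} → {C,T} (+1)
site 6, node IUV: I={G} ∪ UV={C,T} → {C,G,T} (+1)
site 6, node GITUV: GT={A,C} ∩ IUV={C,G,T} → {C} (+0)
site 6, node GISTUV: GITUV={C} ∩ S={C} → {C} (+0)
site 7, node GT: G={C} ∪ T={T} → {C,T} (+1)
site 7, node UV: U={T} ∩ V={T} → {T} (+0)
site 7, node IUV: I={T} ∩ UV={T} → {T} (+0)
site 7, node GITUV: GT={C,T} ∩ IUV={T} → {T} (+0)
site 7, node GISTUV: GITUV={T} ∪ S={C} → {C,T} (+1)
per-site changes: [3, 3, 3, 3, 3, 2, 3, 2]; total = 22

22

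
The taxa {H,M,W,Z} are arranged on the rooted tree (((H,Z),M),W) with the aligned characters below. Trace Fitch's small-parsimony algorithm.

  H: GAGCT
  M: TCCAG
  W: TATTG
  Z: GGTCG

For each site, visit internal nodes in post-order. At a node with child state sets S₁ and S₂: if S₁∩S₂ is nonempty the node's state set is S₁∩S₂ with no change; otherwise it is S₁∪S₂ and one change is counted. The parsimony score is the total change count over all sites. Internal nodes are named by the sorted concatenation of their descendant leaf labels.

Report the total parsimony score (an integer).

8

site 0, node HZ: H={G} ∩ Z={G} → {G} (+0)
site 0, node HMZ: HZ={G} ∪ M={T} → {G,T} (+1)
site 0, node HMWZ: HMZ={G,T} ∩ W={T} → {T} (+0)
site 1, node HZ: H={A} ∪ Z={G} → {A,G} (+1)
site 1, node HMZ: HZ={A,G} ∪ M={C} → {A,C,G} (+1)
site 1, node HMWZ: HMZ={A,C,G} ∩ W={A} → {A} (+0)
site 2, node HZ: H={G} ∪ Z={T} → {G,T} (+1)
site 2, node HMZ: HZ={G,T} ∪ M={C} → {C,G,T} (+1)
site 2, node HMWZ: HMZ={C,G,T} ∩ W={T} → {T} (+0)
site 3, node HZ: H={C} ∩ Z={C} → {C} (+0)
site 3, node HMZ: HZ={C} ∪ M={A} → {A,C} (+1)
site 3, node HMWZ: HMZ={A,C} ∪ W={T} → {A,C,T} (+1)
site 4, node HZ: H={T} ∪ Z={G} → {G,T} (+1)
site 4, node HMZ: HZ={G,T} ∩ M={G} → {G} (+0)
site 4, node HMWZ: HMZ={G} ∩ W={G} → {G} (+0)
per-site changes: [1, 2, 2, 2, 1]; total = 8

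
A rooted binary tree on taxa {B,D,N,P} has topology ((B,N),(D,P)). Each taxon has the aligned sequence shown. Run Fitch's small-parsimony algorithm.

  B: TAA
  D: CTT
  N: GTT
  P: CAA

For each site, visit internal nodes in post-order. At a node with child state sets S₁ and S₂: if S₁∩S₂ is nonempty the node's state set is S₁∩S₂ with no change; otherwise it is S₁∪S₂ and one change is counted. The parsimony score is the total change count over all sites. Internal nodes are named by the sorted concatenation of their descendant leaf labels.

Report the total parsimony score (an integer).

[col 0] BN: children B:{T}, N:{G} ∪→ {G,T}; cost 1
[col 0] DP: children D:{C}, P:{C} ∩→ {C}; cost 0
[col 0] BDNP: children BN:{G,T}, DP:{C} ∪→ {C,G,T}; cost 1
[col 1] BN: children B:{A}, N:{T} ∪→ {A,T}; cost 1
[col 1] DP: children D:{T}, P:{A} ∪→ {A,T}; cost 1
[col 1] BDNP: children BN:{A,T}, DP:{A,T} ∩→ {A,T}; cost 0
[col 2] BN: children B:{A}, N:{T} ∪→ {A,T}; cost 1
[col 2] DP: children D:{T}, P:{A} ∪→ {A,T}; cost 1
[col 2] BDNP: children BN:{A,T}, DP:{A,T} ∩→ {A,T}; cost 0
per-site changes: [2, 2, 2]; total = 6

6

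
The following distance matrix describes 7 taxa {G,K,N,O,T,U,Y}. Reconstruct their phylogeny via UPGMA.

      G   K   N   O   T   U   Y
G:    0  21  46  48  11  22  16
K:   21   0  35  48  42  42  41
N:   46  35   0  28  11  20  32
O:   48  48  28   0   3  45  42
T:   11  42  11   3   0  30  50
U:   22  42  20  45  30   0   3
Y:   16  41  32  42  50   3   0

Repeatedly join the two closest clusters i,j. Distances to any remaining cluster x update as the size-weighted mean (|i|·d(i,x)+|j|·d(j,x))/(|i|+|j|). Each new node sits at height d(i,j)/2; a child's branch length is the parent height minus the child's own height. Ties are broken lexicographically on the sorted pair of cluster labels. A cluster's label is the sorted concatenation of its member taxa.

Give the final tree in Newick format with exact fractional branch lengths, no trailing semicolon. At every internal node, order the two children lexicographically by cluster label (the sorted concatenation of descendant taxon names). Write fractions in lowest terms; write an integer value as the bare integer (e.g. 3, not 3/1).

iteration 1: select O,T (d=3); attach at lengths (3/2, 3/2); label the merged cluster OT
  updated: d(G,OT)=59/2, d(K,OT)=45, d(N,OT)=39/2, d(OT,U)=75/2, d(OT,Y)=46
iteration 2: select U,Y (d=3); attach at lengths (3/2, 3/2); label the merged cluster UY
  updated: d(G,UY)=19, d(K,UY)=83/2, d(N,UY)=26, d(OT,UY)=167/4
iteration 3: select G,UY (d=19); attach at lengths (19/2, 8); label the merged cluster GUY
  updated: d(GUY,K)=104/3, d(GUY,N)=98/3, d(GUY,OT)=113/3
iteration 4: select N,OT (d=39/2); attach at lengths (39/4, 33/4); label the merged cluster NOT
  updated: d(GUY,NOT)=36, d(K,NOT)=125/3
iteration 5: select GUY,K (d=104/3); attach at lengths (47/6, 52/3); label the merged cluster GKUY
  updated: d(GKUY,NOT)=449/12
iteration 6: select GKUY,NOT (d=449/12); attach at lengths (11/8, 215/24); label the merged cluster GKNOTUY
final tree: (((G:19/2,(U:3/2,Y:3/2):8):47/6,K:52/3):11/8,(N:39/4,(O:3/2,T:3/2):33/4):215/24)
total length: 77

(((G:19/2,(U:3/2,Y:3/2):8):47/6,K:52/3):11/8,(N:39/4,(O:3/2,T:3/2):33/4):215/24)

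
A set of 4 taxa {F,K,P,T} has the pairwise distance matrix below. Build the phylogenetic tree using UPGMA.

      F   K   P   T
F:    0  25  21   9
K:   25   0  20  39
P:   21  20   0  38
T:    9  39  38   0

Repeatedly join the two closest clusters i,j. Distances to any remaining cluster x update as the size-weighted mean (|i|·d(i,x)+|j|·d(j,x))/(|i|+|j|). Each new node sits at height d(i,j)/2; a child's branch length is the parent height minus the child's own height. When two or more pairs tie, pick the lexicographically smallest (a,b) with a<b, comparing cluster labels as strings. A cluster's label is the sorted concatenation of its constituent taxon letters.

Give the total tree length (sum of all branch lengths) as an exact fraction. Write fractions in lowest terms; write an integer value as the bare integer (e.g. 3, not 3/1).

181/4

step 1: merge (F,T) at d=9; branch lengths F→9/2, T→9/2; new cluster FT
  updated: d(FT,K)=32, d(FT,P)=59/2
step 2: merge (K,P) at d=20; branch lengths K→10, P→10; new cluster KP
  updated: d(FT,KP)=123/4
step 3: merge (FT,KP) at d=123/4; branch lengths FT→87/8, KP→43/8; new cluster FKPT
final tree: ((F:9/2,T:9/2):87/8,(K:10,P:10):43/8)
total length: 181/4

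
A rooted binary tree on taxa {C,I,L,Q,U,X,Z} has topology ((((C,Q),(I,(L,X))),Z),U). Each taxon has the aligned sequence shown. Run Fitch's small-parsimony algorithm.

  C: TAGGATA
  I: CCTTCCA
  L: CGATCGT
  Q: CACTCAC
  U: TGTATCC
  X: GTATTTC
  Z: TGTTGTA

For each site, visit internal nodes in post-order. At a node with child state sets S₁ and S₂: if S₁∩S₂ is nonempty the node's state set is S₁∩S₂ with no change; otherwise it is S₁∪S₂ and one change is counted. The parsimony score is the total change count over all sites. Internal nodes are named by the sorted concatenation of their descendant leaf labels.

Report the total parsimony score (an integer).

site 0, node CQ: C={T} ∪ Q={C} → {C,T} (+1)
site 0, node LX: L={C} ∪ X={G} → {C,G} (+1)
site 0, node ILX: I={C} ∩ LX={C,G} → {C} (+0)
site 0, node CILQX: CQ={C,T} ∩ ILX={C} → {C} (+0)
site 0, node CILQXZ: CILQX={C} ∪ Z={T} → {C,T} (+1)
site 0, node CILQUXZ: CILQXZ={C,T} ∩ U={T} → {T} (+0)
site 1, node CQ: C={A} ∩ Q={A} → {A} (+0)
site 1, node LX: L={G} ∪ X={T} → {G,T} (+1)
site 1, node ILX: I={C} ∪ LX={G,T} → {C,G,T} (+1)
site 1, node CILQX: CQ={A} ∪ ILX={C,G,T} → {A,C,G,T} (+1)
site 1, node CILQXZ: CILQX={A,C,G,T} ∩ Z={G} → {G} (+0)
site 1, node CILQUXZ: CILQXZ={G} ∩ U={G} → {G} (+0)
site 2, node CQ: C={G} ∪ Q={C} → {C,G} (+1)
site 2, node LX: L={A} ∩ X={A} → {A} (+0)
site 2, node ILX: I={T} ∪ LX={A} → {A,T} (+1)
site 2, node CILQX: CQ={C,G} ∪ ILX={A,T} → {A,C,G,T} (+1)
site 2, node CILQXZ: CILQX={A,C,G,T} ∩ Z={T} → {T} (+0)
site 2, node CILQUXZ: CILQXZ={T} ∩ U={T} → {T} (+0)
site 3, node CQ: C={G} ∪ Q={T} → {G,T} (+1)
site 3, node LX: L={T} ∩ X={T} → {T} (+0)
site 3, node ILX: I={T} ∩ LX={T} → {T} (+0)
site 3, node CILQX: CQ={G,T} ∩ ILX={T} → {T} (+0)
site 3, node CILQXZ: CILQX={T} ∩ Z={T} → {T} (+0)
site 3, node CILQUXZ: CILQXZ={T} ∪ U={A} → {A,T} (+1)
site 4, node CQ: C={A} ∪ Q={C} → {A,C} (+1)
site 4, node LX: L={C} ∪ X={T} → {C,T} (+1)
site 4, node ILX: I={C} ∩ LX={C,T} → {C} (+0)
site 4, node CILQX: CQ={A,C} ∩ ILX={C} → {C} (+0)
site 4, node CILQXZ: CILQX={C} ∪ Z={G} → {C,G} (+1)
site 4, node CILQUXZ: CILQXZ={C,G} ∪ U={T} → {C,G,T} (+1)
site 5, node CQ: C={T} ∪ Q={A} → {A,T} (+1)
site 5, node LX: L={G} ∪ X={T} → {G,T} (+1)
site 5, node ILX: I={C} ∪ LX={G,T} → {C,G,T} (+1)
site 5, node CILQX: CQ={A,T} ∩ ILX={C,G,T} → {T} (+0)
site 5, node CILQXZ: CILQX={T} ∩ Z={T} → {T} (+0)
site 5, node CILQUXZ: CILQXZ={T} ∪ U={C} → {C,T} (+1)
site 6, node CQ: C={A} ∪ Q={C} → {A,C} (+1)
site 6, node LX: L={T} ∪ X={C} → {C,T} (+1)
site 6, node ILX: I={A} ∪ LX={C,T} → {A,C,T} (+1)
site 6, node CILQX: CQ={A,C} ∩ ILX={A,C,T} → {A,C} (+0)
site 6, node CILQXZ: CILQX={A,C} ∩ Z={A} → {A} (+0)
site 6, node CILQUXZ: CILQXZ={A} ∪ U={C} → {A,C} (+1)
per-site changes: [3, 3, 3, 2, 4, 4, 4]; total = 23

23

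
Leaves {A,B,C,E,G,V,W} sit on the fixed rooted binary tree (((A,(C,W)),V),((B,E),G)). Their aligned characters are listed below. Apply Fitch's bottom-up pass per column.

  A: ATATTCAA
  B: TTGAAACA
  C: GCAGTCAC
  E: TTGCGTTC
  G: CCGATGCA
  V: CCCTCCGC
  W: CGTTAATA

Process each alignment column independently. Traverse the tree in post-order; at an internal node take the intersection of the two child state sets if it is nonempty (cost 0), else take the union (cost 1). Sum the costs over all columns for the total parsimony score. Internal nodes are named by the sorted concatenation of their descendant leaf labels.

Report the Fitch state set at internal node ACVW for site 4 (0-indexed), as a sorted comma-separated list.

CW@0: {G} ∪ {C} = {C,G} (union, +1)
ACW@0: {A} ∪ {C,G} = {A,C,G} (union, +1)
ACVW@0: {A,C,G} ∩ {C} = {C} (intersection, +0)
BE@0: {T} ∩ {T} = {T} (intersection, +0)
BEG@0: {T} ∪ {C} = {C,T} (union, +1)
ABCEGVW@0: {C} ∩ {C,T} = {C} (intersection, +0)
CW@1: {C} ∪ {G} = {C,G} (union, +1)
ACW@1: {T} ∪ {C,G} = {C,G,T} (union, +1)
ACVW@1: {C,G,T} ∩ {C} = {C} (intersection, +0)
BE@1: {T} ∩ {T} = {T} (intersection, +0)
BEG@1: {T} ∪ {C} = {C,T} (union, +1)
ABCEGVW@1: {C} ∩ {C,T} = {C} (intersection, +0)
CW@2: {A} ∪ {T} = {A,T} (union, +1)
ACW@2: {A} ∩ {A,T} = {A} (intersection, +0)
ACVW@2: {A} ∪ {C} = {A,C} (union, +1)
BE@2: {G} ∩ {G} = {G} (intersection, +0)
BEG@2: {G} ∩ {G} = {G} (intersection, +0)
ABCEGVW@2: {A,C} ∪ {G} = {A,C,G} (union, +1)
CW@3: {G} ∪ {T} = {G,T} (union, +1)
ACW@3: {T} ∩ {G,T} = {T} (intersection, +0)
ACVW@3: {T} ∩ {T} = {T} (intersection, +0)
BE@3: {A} ∪ {C} = {A,C} (union, +1)
BEG@3: {A,C} ∩ {A} = {A} (intersection, +0)
ABCEGVW@3: {T} ∪ {A} = {A,T} (union, +1)
CW@4: {T} ∪ {A} = {A,T} (union, +1)
ACW@4: {T} ∩ {A,T} = {T} (intersection, +0)
ACVW@4: {T} ∪ {C} = {C,T} (union, +1)
BE@4: {A} ∪ {G} = {A,G} (union, +1)
BEG@4: {A,G} ∪ {T} = {A,G,T} (union, +1)
ABCEGVW@4: {C,T} ∩ {A,G,T} = {T} (intersection, +0)
CW@5: {C} ∪ {A} = {A,C} (union, +1)
ACW@5: {C} ∩ {A,C} = {C} (intersection, +0)
ACVW@5: {C} ∩ {C} = {C} (intersection, +0)
BE@5: {A} ∪ {T} = {A,T} (union, +1)
BEG@5: {A,T} ∪ {G} = {A,G,T} (union, +1)
ABCEGVW@5: {C} ∪ {A,G,T} = {A,C,G,T} (union, +1)
CW@6: {A} ∪ {T} = {A,T} (union, +1)
ACW@6: {A} ∩ {A,T} = {A} (intersection, +0)
ACVW@6: {A} ∪ {G} = {A,G} (union, +1)
BE@6: {C} ∪ {T} = {C,T} (union, +1)
BEG@6: {C,T} ∩ {C} = {C} (intersection, +0)
ABCEGVW@6: {A,G} ∪ {C} = {A,C,G} (union, +1)
CW@7: {C} ∪ {A} = {A,C} (union, +1)
ACW@7: {A} ∩ {A,C} = {A} (intersection, +0)
ACVW@7: {A} ∪ {C} = {A,C} (union, +1)
BE@7: {A} ∪ {C} = {A,C} (union, +1)
BEG@7: {A,C} ∩ {A} = {A} (intersection, +0)
ABCEGVW@7: {A,C} ∩ {A} = {A} (intersection, +0)
per-site changes: [3, 3, 3, 3, 4, 4, 4, 3]; total = 27

C,T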